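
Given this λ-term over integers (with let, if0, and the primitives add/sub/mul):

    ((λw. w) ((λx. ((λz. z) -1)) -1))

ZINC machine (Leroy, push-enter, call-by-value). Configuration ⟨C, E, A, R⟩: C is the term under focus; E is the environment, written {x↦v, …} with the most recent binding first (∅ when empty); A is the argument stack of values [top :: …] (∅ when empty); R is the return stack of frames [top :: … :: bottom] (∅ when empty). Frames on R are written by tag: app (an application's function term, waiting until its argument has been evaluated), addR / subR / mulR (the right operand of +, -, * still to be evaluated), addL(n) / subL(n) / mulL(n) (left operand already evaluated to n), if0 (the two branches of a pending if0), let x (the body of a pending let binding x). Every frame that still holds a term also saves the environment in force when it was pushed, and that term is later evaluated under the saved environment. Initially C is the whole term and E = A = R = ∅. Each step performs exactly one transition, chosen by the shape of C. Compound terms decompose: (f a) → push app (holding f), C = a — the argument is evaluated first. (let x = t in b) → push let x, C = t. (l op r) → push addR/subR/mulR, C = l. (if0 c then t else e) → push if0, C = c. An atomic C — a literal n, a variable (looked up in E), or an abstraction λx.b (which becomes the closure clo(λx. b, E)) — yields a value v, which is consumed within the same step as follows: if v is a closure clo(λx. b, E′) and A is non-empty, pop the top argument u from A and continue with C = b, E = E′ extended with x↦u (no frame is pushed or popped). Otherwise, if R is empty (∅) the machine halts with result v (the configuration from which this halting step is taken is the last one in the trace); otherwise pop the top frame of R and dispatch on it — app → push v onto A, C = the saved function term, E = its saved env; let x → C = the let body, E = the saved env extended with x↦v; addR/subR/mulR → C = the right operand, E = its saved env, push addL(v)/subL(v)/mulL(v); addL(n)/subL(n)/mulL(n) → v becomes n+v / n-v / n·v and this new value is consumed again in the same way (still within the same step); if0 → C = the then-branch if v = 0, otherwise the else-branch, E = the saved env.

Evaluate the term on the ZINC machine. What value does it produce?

Answer: -1

Execution trace:
0. ⟨C=((λw. w) ((λx. ((λz. z) -1)) -1)); E=∅; A=∅; R=∅⟩
1. ⟨C=((λx. ((λz. z) -1)) -1); E=∅; A=∅; R=[app]⟩
2. ⟨C=-1; E=∅; A=∅; R=[app :: app]⟩
3. ⟨C=(λx. ((λz. z) -1)); E=∅; A=[-1]; R=[app]⟩
4. ⟨C=((λz. z) -1); E={x↦-1}; A=∅; R=[app]⟩
5. ⟨C=-1; E={x↦-1}; A=∅; R=[app :: app]⟩
6. ⟨C=(λz. z); E={x↦-1}; A=[-1]; R=[app]⟩
7. ⟨C=z; E={z↦-1, x↦-1}; A=∅; R=[app]⟩
8. ⟨C=(λw. w); E=∅; A=[-1]; R=∅⟩
9. ⟨C=w; E={w↦-1}; A=∅; R=∅⟩
→ final value -1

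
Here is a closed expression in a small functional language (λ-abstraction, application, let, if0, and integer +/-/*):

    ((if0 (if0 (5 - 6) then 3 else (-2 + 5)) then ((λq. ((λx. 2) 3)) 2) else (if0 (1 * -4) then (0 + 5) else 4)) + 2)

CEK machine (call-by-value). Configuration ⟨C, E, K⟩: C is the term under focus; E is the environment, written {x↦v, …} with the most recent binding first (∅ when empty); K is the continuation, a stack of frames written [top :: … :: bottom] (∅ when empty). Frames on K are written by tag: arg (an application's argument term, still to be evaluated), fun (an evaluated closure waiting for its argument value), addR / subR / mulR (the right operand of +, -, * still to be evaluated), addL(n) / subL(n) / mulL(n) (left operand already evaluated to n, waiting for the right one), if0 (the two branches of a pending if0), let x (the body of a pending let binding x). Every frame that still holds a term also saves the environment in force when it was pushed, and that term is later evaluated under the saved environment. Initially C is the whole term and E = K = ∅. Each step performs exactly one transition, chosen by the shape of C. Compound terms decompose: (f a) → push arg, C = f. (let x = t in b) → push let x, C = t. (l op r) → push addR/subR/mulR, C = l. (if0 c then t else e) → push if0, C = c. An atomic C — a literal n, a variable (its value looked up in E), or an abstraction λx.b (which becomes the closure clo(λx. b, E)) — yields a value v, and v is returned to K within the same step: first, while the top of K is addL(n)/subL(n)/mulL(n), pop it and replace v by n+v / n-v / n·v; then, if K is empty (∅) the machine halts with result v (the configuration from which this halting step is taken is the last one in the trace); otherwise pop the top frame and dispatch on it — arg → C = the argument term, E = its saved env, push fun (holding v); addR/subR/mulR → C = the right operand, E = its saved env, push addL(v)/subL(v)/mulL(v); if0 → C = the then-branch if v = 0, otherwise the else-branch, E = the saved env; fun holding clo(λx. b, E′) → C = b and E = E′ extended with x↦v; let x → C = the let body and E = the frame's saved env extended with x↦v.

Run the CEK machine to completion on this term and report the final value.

Answer: 6

Machine steps:
step 0: <C=((if0 (if0 (5 - 6) then 3 else (-2 + 5)) then ((λq. ((λx. 2) 3)) 2) else (if0 (1 * -4) then (0 + 5) else 4)) + 2), E=∅, K=∅>
step 1: <C=(if0 (if0 (5 - 6) then 3 else (-2 + 5)) then ((λq. ((λx. 2) 3)) 2) else (if0 (1 * -4) then (0 + 5) else 4)), E=∅, K=[addR]>
step 2: <C=(if0 (5 - 6) then 3 else (-2 + 5)), E=∅, K=[if0 :: addR]>
step 3: <C=(5 - 6), E=∅, K=[if0 :: if0 :: addR]>
step 4: <C=5, E=∅, K=[subR :: if0 :: if0 :: addR]>
step 5: <C=6, E=∅, K=[subL(5) :: if0 :: if0 :: addR]>
step 6: <C=(-2 + 5), E=∅, K=[if0 :: addR]>
step 7: <C=-2, E=∅, K=[addR :: if0 :: addR]>
step 8: <C=5, E=∅, K=[addL(-2) :: if0 :: addR]>
step 9: <C=(if0 (1 * -4) then (0 + 5) else 4), E=∅, K=[addR]>
step 10: <C=(1 * -4), E=∅, K=[if0 :: addR]>
step 11: <C=1, E=∅, K=[mulR :: if0 :: addR]>
step 12: <C=-4, E=∅, K=[mulL(1) :: if0 :: addR]>
step 13: <C=4, E=∅, K=[addR]>
step 14: <C=2, E=∅, K=[addL(4)]>
→ final value 6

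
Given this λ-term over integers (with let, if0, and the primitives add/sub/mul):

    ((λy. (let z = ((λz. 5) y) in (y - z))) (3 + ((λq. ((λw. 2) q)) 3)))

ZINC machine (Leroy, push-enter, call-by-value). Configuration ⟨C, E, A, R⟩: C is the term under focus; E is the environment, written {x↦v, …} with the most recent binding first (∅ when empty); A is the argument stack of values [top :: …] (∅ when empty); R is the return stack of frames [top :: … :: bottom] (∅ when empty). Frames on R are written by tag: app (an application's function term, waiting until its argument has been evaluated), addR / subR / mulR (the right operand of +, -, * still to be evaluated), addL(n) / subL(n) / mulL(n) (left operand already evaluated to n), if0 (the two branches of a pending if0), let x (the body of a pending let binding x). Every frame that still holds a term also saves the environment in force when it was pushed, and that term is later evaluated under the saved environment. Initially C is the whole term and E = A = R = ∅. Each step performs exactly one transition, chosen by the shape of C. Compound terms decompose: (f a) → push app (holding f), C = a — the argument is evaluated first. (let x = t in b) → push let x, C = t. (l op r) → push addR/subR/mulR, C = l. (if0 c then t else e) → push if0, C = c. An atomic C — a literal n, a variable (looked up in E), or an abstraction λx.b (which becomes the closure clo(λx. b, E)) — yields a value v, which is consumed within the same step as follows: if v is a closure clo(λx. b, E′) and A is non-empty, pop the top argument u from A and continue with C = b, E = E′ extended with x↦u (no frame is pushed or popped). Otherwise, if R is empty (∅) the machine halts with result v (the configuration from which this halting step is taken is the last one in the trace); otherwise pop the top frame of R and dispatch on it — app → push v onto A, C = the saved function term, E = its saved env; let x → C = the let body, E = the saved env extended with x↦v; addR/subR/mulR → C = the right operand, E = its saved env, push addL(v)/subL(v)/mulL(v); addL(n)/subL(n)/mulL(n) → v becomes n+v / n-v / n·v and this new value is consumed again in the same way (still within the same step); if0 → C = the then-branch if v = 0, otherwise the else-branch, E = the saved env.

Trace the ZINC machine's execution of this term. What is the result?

0. ⟨C=((λy. (let z = ((λz. 5) y) in (y - z))) (3 + ((λq. ((λw. 2) q)) 3))); E=∅; A=∅; R=∅⟩
1. ⟨C=(3 + ((λq. ((λw. 2) q)) 3)); E=∅; A=∅; R=[app]⟩
2. ⟨C=3; E=∅; A=∅; R=[addR :: app]⟩
3. ⟨C=((λq. ((λw. 2) q)) 3); E=∅; A=∅; R=[addL(3) :: app]⟩
4. ⟨C=3; E=∅; A=∅; R=[app :: addL(3) :: app]⟩
5. ⟨C=(λq. ((λw. 2) q)); E=∅; A=[3]; R=[addL(3) :: app]⟩
6. ⟨C=((λw. 2) q); E={q↦3}; A=∅; R=[addL(3) :: app]⟩
7. ⟨C=q; E={q↦3}; A=∅; R=[app :: addL(3) :: app]⟩
8. ⟨C=(λw. 2); E={q↦3}; A=[3]; R=[addL(3) :: app]⟩
9. ⟨C=2; E={w↦3, q↦3}; A=∅; R=[addL(3) :: app]⟩
10. ⟨C=(λy. (let z = ((λz. 5) y) in (y - z))); E=∅; A=[5]; R=∅⟩
11. ⟨C=(let z = ((λz. 5) y) in (y - z)); E={y↦5}; A=∅; R=∅⟩
12. ⟨C=((λz. 5) y); E={y↦5}; A=∅; R=[let z]⟩
13. ⟨C=y; E={y↦5}; A=∅; R=[app :: let z]⟩
14. ⟨C=(λz. 5); E={y↦5}; A=[5]; R=[let z]⟩
15. ⟨C=5; E={z↦5, y↦5}; A=∅; R=[let z]⟩
16. ⟨C=(y - z); E={z↦5, y↦5}; A=∅; R=∅⟩
17. ⟨C=y; E={z↦5, y↦5}; A=∅; R=[subR]⟩
18. ⟨C=z; E={z↦5, y↦5}; A=∅; R=[subL(5)]⟩
→ final value 0

Answer: 0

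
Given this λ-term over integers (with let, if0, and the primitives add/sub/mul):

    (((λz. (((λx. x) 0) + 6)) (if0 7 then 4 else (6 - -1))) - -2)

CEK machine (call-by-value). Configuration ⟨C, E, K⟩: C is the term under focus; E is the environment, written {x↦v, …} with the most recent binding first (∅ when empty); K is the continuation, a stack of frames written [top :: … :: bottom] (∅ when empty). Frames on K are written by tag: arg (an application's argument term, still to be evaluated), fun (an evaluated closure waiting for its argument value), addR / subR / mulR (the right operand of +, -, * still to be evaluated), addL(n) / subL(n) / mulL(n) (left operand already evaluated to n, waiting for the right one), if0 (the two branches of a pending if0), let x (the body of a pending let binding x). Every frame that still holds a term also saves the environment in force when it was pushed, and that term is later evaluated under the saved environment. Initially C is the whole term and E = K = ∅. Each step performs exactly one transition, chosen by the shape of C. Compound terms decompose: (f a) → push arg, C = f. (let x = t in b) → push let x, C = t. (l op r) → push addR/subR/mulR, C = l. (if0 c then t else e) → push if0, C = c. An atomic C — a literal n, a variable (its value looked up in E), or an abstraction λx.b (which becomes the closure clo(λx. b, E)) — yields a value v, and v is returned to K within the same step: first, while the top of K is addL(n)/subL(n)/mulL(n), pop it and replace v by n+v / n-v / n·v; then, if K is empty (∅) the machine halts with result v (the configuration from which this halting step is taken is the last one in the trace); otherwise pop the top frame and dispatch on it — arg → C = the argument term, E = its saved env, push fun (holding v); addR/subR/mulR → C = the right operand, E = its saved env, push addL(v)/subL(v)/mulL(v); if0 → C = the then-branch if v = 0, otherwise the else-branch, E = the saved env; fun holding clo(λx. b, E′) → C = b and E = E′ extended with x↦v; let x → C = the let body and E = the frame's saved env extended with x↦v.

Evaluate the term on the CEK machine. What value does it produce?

0. <C=(((λz. (((λx. x) 0) + 6)) (if0 7 then 4 else (6 - -1))) - -2), E=∅, K=∅>
1. <C=((λz. (((λx. x) 0) + 6)) (if0 7 then 4 else (6 - -1))), E=∅, K=[subR]>
2. <C=(λz. (((λx. x) 0) + 6)), E=∅, K=[arg :: subR]>
3. <C=(if0 7 then 4 else (6 - -1)), E=∅, K=[fun :: subR]>
4. <C=7, E=∅, K=[if0 :: fun :: subR]>
5. <C=(6 - -1), E=∅, K=[fun :: subR]>
6. <C=6, E=∅, K=[subR :: fun :: subR]>
7. <C=-1, E=∅, K=[subL(6) :: fun :: subR]>
8. <C=(((λx. x) 0) + 6), E={z↦7}, K=[subR]>
9. <C=((λx. x) 0), E={z↦7}, K=[addR :: subR]>
10. <C=(λx. x), E={z↦7}, K=[arg :: addR :: subR]>
11. <C=0, E={z↦7}, K=[fun :: addR :: subR]>
12. <C=x, E={x↦0, z↦7}, K=[addR :: subR]>
13. <C=6, E={z↦7}, K=[addL(0) :: subR]>
14. <C=-2, E=∅, K=[subL(6)]>
→ final value 8

Answer: 8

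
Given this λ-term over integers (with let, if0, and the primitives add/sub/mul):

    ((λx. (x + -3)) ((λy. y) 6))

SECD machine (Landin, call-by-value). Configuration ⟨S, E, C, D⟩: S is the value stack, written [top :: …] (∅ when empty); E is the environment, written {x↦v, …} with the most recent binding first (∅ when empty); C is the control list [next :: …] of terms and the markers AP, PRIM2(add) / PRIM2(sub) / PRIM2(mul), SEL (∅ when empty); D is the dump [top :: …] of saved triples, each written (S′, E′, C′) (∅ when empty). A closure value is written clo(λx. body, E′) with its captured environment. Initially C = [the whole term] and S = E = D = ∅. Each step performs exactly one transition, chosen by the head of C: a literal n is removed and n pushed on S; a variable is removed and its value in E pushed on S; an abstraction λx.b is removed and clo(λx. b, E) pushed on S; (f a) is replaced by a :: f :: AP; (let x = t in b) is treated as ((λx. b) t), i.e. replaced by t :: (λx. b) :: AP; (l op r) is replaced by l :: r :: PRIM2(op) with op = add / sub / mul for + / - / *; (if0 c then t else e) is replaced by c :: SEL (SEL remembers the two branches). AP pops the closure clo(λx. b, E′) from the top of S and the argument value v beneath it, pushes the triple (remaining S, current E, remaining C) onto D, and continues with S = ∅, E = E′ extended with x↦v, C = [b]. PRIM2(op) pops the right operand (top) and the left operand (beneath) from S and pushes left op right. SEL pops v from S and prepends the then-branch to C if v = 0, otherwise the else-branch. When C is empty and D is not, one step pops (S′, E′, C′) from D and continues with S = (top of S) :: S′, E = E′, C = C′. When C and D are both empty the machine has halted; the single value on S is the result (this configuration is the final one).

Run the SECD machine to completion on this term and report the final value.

0. [S=∅ | E=∅ | C=[((λx. (x + -3)) ((λy. y) 6))] | D=∅]
1. [S=∅ | E=∅ | C=[((λy. y) 6) :: (λx. (x + -3)) :: AP] | D=∅]
2. [S=∅ | E=∅ | C=[6 :: (λy. y) :: AP :: (λx. (x + -3)) :: AP] | D=∅]
3. [S=[6] | E=∅ | C=[(λy. y) :: AP :: (λx. (x + -3)) :: AP] | D=∅]
4. [S=[clo(λy. y, ∅) :: 6] | E=∅ | C=[AP :: (λx. (x + -3)) :: AP] | D=∅]
5. [S=∅ | E={y↦6} | C=[y] | D=[(∅, ∅, [(λx. (x + -3)) :: AP])]]
6. [S=[6] | E={y↦6} | C=∅ | D=[(∅, ∅, [(λx. (x + -3)) :: AP])]]
7. [S=[6] | E=∅ | C=[(λx. (x + -3)) :: AP] | D=∅]
8. [S=[clo(λx. (x + -3), ∅) :: 6] | E=∅ | C=[AP] | D=∅]
9. [S=∅ | E={x↦6} | C=[(x + -3)] | D=[(∅, ∅, ∅)]]
10. [S=∅ | E={x↦6} | C=[x :: -3 :: PRIM2(add)] | D=[(∅, ∅, ∅)]]
11. [S=[6] | E={x↦6} | C=[-3 :: PRIM2(add)] | D=[(∅, ∅, ∅)]]
12. [S=[-3 :: 6] | E={x↦6} | C=[PRIM2(add)] | D=[(∅, ∅, ∅)]]
13. [S=[3] | E={x↦6} | C=∅ | D=[(∅, ∅, ∅)]]
14. [S=[3] | E=∅ | C=∅ | D=∅]
→ final value 3

Answer: 3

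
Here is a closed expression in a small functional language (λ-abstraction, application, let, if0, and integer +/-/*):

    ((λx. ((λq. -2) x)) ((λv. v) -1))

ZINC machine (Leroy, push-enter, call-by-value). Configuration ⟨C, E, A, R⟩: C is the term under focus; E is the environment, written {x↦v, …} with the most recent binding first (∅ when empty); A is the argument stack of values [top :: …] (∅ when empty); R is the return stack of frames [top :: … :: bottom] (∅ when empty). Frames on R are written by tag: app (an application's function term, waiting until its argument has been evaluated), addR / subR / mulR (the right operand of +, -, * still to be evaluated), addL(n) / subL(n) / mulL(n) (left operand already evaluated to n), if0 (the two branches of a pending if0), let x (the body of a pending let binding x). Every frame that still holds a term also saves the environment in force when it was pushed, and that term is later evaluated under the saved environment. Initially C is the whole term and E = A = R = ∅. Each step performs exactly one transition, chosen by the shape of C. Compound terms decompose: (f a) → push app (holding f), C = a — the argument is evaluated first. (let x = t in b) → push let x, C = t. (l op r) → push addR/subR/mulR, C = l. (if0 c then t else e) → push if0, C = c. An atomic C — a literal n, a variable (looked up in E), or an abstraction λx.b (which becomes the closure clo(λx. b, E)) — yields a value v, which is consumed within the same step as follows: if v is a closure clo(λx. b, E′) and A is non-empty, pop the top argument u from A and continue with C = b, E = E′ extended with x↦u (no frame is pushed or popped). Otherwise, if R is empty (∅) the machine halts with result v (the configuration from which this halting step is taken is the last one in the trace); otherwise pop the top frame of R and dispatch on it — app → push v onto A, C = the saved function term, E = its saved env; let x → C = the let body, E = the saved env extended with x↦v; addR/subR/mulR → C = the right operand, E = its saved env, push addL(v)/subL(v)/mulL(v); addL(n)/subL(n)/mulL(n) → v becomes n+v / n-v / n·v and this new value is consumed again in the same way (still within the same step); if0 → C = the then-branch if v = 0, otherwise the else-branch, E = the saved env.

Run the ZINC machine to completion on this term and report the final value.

t=0: [C=((λx. ((λq. -2) x)) ((λv. v) -1)) | E=∅ | A=∅ | R=∅]
t=1: [C=((λv. v) -1) | E=∅ | A=∅ | R=[app]]
t=2: [C=-1 | E=∅ | A=∅ | R=[app :: app]]
t=3: [C=(λv. v) | E=∅ | A=[-1] | R=[app]]
t=4: [C=v | E={v↦-1} | A=∅ | R=[app]]
t=5: [C=(λx. ((λq. -2) x)) | E=∅ | A=[-1] | R=∅]
t=6: [C=((λq. -2) x) | E={x↦-1} | A=∅ | R=∅]
t=7: [C=x | E={x↦-1} | A=∅ | R=[app]]
t=8: [C=(λq. -2) | E={x↦-1} | A=[-1] | R=∅]
t=9: [C=-2 | E={q↦-1, x↦-1} | A=∅ | R=∅]
→ final value -2

Answer: -2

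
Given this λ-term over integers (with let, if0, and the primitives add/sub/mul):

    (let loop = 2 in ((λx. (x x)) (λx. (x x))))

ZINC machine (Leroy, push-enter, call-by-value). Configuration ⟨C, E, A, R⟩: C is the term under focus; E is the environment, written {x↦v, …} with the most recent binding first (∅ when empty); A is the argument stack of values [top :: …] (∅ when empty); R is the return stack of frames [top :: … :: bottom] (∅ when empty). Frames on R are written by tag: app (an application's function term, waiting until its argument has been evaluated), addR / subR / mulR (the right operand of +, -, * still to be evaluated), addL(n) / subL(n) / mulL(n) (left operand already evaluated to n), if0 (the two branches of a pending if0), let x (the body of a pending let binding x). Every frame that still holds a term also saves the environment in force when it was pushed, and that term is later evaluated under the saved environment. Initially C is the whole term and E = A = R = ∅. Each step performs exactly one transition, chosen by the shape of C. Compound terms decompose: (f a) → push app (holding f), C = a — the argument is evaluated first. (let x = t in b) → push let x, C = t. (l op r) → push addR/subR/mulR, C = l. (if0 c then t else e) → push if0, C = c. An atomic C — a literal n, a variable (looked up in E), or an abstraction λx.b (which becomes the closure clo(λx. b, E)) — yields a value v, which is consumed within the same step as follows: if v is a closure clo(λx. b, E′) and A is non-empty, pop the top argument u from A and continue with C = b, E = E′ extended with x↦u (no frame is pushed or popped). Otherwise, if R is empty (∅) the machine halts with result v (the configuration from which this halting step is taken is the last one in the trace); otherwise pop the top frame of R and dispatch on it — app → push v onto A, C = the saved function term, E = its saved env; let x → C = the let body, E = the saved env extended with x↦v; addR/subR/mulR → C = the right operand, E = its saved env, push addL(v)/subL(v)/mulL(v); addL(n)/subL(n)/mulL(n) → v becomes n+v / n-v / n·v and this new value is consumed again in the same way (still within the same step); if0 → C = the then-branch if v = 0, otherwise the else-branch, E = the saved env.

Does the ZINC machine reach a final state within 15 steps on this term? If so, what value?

Answer: DIVERGES (no final state within 15 steps)

Machine steps:
[0] [C=(let loop = 2 in ((λx. (x x)) (λx. (x x)))) | E=∅ | A=∅ | R=∅]
[1] [C=2 | E=∅ | A=∅ | R=[let loop]]
[2] [C=((λx. (x x)) (λx. (x x))) | E={loop↦2} | A=∅ | R=∅]
[3] [C=(λx. (x x)) | E={loop↦2} | A=∅ | R=[app]]
[4] [C=(λx. (x x)) | E={loop↦2} | A=[clo(λx. (x x), {loop↦2})] | R=∅]
[5] [C=(x x) | E={x↦clo(λx. (x x), {loop↦2}), loop↦2} | A=∅ | R=∅]
[6] [C=x | E={x↦clo(λx. (x x), {loop↦2}), loop↦2} | A=∅ | R=[app]]
[7] [C=x | E={x↦clo(λx. (x x), {loop↦2}), loop↦2} | A=[clo(λx. (x x), {loop↦2})] | R=∅]
… configuration repeats with period 3 (steps 5–7 recur indefinitely) …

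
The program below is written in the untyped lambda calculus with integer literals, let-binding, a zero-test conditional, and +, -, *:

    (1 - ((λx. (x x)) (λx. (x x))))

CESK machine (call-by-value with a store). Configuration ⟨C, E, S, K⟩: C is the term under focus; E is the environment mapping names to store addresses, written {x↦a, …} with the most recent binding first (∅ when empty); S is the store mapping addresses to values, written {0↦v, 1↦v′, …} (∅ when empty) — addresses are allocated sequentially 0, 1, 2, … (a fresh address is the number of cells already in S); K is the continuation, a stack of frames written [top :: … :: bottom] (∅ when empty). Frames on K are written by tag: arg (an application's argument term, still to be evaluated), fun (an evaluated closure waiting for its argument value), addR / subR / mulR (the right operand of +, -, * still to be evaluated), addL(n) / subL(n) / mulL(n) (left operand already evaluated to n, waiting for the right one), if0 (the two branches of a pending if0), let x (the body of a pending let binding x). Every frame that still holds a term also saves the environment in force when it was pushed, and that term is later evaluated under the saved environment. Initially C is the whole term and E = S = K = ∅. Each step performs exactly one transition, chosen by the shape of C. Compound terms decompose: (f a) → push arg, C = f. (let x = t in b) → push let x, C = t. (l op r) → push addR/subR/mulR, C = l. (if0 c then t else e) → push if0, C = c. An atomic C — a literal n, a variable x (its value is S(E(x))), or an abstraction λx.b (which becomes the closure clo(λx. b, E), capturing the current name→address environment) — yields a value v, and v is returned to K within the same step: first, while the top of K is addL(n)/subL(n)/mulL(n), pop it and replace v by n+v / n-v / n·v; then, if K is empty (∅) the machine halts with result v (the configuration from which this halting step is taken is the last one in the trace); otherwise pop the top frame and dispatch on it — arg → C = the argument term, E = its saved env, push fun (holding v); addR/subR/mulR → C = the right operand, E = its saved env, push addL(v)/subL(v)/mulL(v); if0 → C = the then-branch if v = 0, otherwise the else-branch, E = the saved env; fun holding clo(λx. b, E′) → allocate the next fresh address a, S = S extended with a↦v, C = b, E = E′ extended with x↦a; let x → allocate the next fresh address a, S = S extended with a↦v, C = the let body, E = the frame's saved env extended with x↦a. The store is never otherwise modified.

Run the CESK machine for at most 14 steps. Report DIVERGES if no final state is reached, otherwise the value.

Answer: DIVERGES (no final state within 14 steps)

Execution trace:
t=0: ⟨C=(1 - ((λx. (x x)) (λx. (x x)))); E=∅; S=∅; K=∅⟩
t=1: ⟨C=1; E=∅; S=∅; K=[subR]⟩
t=2: ⟨C=((λx. (x x)) (λx. (x x))); E=∅; S=∅; K=[subL(1)]⟩
t=3: ⟨C=(λx. (x x)); E=∅; S=∅; K=[arg :: subL(1)]⟩
t=4: ⟨C=(λx. (x x)); E=∅; S=∅; K=[fun :: subL(1)]⟩
t=5: ⟨C=(x x); E={x↦0}; S={0↦clo(λx. (x x), ∅)}; K=[subL(1)]⟩
t=6: ⟨C=x; E={x↦0}; S={0↦clo(λx. (x x), ∅)}; K=[arg :: subL(1)]⟩
t=7: ⟨C=x; E={x↦0}; S={0↦clo(λx. (x x), ∅)}; K=[fun :: subL(1)]⟩
t=8: ⟨C=(x x); E={x↦1}; S={0↦clo(λx. (x x), ∅), 1↦clo(λx. (x x), ∅)}; K=[subL(1)]⟩
t=9: ⟨C=x; E={x↦1}; S={0↦clo(λx. (x x), ∅), 1↦clo(λx. (x x), ∅)}; K=[arg :: subL(1)]⟩
t=10: ⟨C=x; E={x↦1}; S={0↦clo(λx. (x x), ∅), 1↦clo(λx. (x x), ∅)}; K=[fun :: subL(1)]⟩
t=11: ⟨C=(x x); E={x↦2}; S={0↦clo(λx. (x x), ∅), 1↦clo(λx. (x x), ∅), 2↦clo(λx. (x x), ∅)}; K=[subL(1)]⟩
t=12: ⟨C=x; E={x↦2}; S={0↦clo(λx. (x x), ∅), 1↦clo(λx. (x x), ∅), 2↦clo(λx. (x x), ∅)}; K=[arg :: subL(1)]⟩
t=13: ⟨C=x; E={x↦2}; S={0↦clo(λx. (x x), ∅), 1↦clo(λx. (x x), ∅), 2↦clo(λx. (x x), ∅)}; K=[fun :: subL(1)]⟩
t=14: ⟨C=(x x); E={x↦3}; S={0↦clo(λx. (x x), ∅), 1↦clo(λx. (x x), ∅), 2↦clo(λx. (x x), ∅), 3↦clo(λx. (x x), ∅)}; K=[subL(1)]⟩
→ 14 transitions taken and the configuration is still not final: no result within 14 steps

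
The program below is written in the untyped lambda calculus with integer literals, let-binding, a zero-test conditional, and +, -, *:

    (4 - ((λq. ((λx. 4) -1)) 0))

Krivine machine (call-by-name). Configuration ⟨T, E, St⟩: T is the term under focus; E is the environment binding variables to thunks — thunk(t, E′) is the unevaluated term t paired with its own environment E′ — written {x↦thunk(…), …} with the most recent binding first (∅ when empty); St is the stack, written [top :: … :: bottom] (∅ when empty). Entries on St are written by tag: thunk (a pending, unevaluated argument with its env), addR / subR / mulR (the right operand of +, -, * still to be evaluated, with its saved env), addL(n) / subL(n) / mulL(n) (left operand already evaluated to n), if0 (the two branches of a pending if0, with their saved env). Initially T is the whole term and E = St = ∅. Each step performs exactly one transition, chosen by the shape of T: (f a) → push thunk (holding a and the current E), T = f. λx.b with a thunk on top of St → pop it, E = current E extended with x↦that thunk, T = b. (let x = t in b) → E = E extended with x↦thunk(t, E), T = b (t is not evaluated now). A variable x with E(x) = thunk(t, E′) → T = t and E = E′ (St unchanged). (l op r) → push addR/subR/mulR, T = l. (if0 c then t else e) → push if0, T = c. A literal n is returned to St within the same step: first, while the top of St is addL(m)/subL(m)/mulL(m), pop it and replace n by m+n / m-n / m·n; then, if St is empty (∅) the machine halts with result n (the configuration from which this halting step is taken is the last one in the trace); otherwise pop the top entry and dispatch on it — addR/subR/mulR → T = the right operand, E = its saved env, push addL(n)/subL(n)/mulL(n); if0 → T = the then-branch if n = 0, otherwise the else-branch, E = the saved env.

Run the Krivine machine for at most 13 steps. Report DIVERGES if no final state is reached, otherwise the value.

Answer: 0

Execution trace:
step 0: [T=(4 - ((λq. ((λx. 4) -1)) 0)) | E=∅ | St=∅]
step 1: [T=4 | E=∅ | St=[subR]]
step 2: [T=((λq. ((λx. 4) -1)) 0) | E=∅ | St=[subL(4)]]
step 3: [T=(λq. ((λx. 4) -1)) | E=∅ | St=[thunk :: subL(4)]]
step 4: [T=((λx. 4) -1) | E={q↦thunk(0, ∅)} | St=[subL(4)]]
step 5: [T=(λx. 4) | E={q↦thunk(0, ∅)} | St=[thunk :: subL(4)]]
step 6: [T=4 | E={x↦thunk(-1, {q↦thunk(0, ∅)}), q↦thunk(0, ∅)} | St=[subL(4)]]
→ final value 0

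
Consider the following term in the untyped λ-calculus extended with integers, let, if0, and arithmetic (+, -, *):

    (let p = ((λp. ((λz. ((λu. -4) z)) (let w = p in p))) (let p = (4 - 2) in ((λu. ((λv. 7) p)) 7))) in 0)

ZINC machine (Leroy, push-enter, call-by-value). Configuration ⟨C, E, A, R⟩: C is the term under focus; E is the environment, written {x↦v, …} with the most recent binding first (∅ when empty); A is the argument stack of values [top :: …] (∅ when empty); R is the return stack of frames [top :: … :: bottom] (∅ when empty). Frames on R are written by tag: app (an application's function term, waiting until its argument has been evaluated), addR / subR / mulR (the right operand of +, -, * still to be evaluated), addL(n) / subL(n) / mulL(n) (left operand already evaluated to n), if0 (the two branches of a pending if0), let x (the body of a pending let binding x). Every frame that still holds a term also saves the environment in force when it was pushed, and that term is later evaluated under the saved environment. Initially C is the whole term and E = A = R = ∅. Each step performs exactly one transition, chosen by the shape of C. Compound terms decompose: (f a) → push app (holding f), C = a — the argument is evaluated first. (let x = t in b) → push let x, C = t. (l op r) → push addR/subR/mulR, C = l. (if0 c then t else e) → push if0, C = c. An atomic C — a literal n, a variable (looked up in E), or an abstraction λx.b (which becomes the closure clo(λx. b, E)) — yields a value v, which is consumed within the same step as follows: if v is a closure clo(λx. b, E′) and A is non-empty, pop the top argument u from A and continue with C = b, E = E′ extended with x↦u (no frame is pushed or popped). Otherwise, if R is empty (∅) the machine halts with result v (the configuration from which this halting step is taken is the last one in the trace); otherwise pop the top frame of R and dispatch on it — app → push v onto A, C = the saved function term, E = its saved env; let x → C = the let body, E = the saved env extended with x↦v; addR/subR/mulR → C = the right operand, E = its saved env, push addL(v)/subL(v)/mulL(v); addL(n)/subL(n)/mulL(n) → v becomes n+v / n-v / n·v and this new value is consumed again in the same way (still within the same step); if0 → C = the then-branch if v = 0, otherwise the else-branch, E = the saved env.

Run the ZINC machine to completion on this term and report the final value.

[0] [C=(let p = ((λp. ((λz. ((λu. -4) z)) (let w = p in p))) (let p = (4 - 2) in ((λu. ((λv. 7) p)) 7))) in 0) | E=∅ | A=∅ | R=∅]
[1] [C=((λp. ((λz. ((λu. -4) z)) (let w = p in p))) (let p = (4 - 2) in ((λu. ((λv. 7) p)) 7))) | E=∅ | A=∅ | R=[let p]]
[2] [C=(let p = (4 - 2) in ((λu. ((λv. 7) p)) 7)) | E=∅ | A=∅ | R=[app :: let p]]
[3] [C=(4 - 2) | E=∅ | A=∅ | R=[let p :: app :: let p]]
[4] [C=4 | E=∅ | A=∅ | R=[subR :: let p :: app :: let p]]
[5] [C=2 | E=∅ | A=∅ | R=[subL(4) :: let p :: app :: let p]]
[6] [C=((λu. ((λv. 7) p)) 7) | E={p↦2} | A=∅ | R=[app :: let p]]
[7] [C=7 | E={p↦2} | A=∅ | R=[app :: app :: let p]]
[8] [C=(λu. ((λv. 7) p)) | E={p↦2} | A=[7] | R=[app :: let p]]
[9] [C=((λv. 7) p) | E={u↦7, p↦2} | A=∅ | R=[app :: let p]]
[10] [C=p | E={u↦7, p↦2} | A=∅ | R=[app :: app :: let p]]
[11] [C=(λv. 7) | E={u↦7, p↦2} | A=[2] | R=[app :: let p]]
[12] [C=7 | E={v↦2, u↦7, p↦2} | A=∅ | R=[app :: let p]]
[13] [C=(λp. ((λz. ((λu. -4) z)) (let w = p in p))) | E=∅ | A=[7] | R=[let p]]
[14] [C=((λz. ((λu. -4) z)) (let w = p in p)) | E={p↦7} | A=∅ | R=[let p]]
[15] [C=(let w = p in p) | E={p↦7} | A=∅ | R=[app :: let p]]
[16] [C=p | E={p↦7} | A=∅ | R=[let w :: app :: let p]]
[17] [C=p | E={w↦7, p↦7} | A=∅ | R=[app :: let p]]
[18] [C=(λz. ((λu. -4) z)) | E={p↦7} | A=[7] | R=[let p]]
[19] [C=((λu. -4) z) | E={z↦7, p↦7} | A=∅ | R=[let p]]
[20] [C=z | E={z↦7, p↦7} | A=∅ | R=[app :: let p]]
[21] [C=(λu. -4) | E={z↦7, p↦7} | A=[7] | R=[let p]]
[22] [C=-4 | E={u↦7, z↦7, p↦7} | A=∅ | R=[let p]]
[23] [C=0 | E={p↦-4} | A=∅ | R=∅]
→ final value 0

Answer: 0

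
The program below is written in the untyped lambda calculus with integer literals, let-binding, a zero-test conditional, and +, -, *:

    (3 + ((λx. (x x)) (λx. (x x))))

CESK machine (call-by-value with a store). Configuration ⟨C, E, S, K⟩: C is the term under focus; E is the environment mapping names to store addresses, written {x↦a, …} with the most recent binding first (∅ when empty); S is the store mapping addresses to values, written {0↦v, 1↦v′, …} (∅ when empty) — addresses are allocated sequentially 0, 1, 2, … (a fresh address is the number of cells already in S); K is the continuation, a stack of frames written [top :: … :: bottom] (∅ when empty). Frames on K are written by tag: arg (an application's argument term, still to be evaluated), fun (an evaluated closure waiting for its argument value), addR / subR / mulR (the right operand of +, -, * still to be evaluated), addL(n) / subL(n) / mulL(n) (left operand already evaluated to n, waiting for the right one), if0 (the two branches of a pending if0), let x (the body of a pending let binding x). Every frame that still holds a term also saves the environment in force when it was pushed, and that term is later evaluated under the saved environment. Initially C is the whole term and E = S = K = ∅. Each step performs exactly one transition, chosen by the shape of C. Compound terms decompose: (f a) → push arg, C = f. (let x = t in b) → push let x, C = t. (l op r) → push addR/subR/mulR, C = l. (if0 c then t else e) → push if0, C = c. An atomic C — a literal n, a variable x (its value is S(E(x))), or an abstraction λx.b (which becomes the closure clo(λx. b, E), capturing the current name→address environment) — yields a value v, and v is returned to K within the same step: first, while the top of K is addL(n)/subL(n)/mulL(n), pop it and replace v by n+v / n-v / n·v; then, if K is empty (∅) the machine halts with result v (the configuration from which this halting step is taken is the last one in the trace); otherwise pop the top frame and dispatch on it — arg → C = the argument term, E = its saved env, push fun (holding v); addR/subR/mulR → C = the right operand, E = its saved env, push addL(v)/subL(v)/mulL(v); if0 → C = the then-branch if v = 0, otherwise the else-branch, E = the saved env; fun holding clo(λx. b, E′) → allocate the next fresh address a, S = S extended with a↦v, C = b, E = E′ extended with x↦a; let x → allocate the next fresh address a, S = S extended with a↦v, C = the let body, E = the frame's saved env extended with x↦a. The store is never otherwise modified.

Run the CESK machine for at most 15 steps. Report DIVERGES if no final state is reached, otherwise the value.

Answer: DIVERGES (no final state within 15 steps)

Machine steps:
[0] ⟨C=(3 + ((λx. (x x)) (λx. (x x)))); E=∅; S=∅; K=∅⟩
[1] ⟨C=3; E=∅; S=∅; K=[addR]⟩
[2] ⟨C=((λx. (x x)) (λx. (x x))); E=∅; S=∅; K=[addL(3)]⟩
[3] ⟨C=(λx. (x x)); E=∅; S=∅; K=[arg :: addL(3)]⟩
[4] ⟨C=(λx. (x x)); E=∅; S=∅; K=[fun :: addL(3)]⟩
[5] ⟨C=(x x); E={x↦0}; S={0↦clo(λx. (x x), ∅)}; K=[addL(3)]⟩
[6] ⟨C=x; E={x↦0}; S={0↦clo(λx. (x x), ∅)}; K=[arg :: addL(3)]⟩
[7] ⟨C=x; E={x↦0}; S={0↦clo(λx. (x x), ∅)}; K=[fun :: addL(3)]⟩
[8] ⟨C=(x x); E={x↦1}; S={0↦clo(λx. (x x), ∅), 1↦clo(λx. (x x), ∅)}; K=[addL(3)]⟩
[9] ⟨C=x; E={x↦1}; S={0↦clo(λx. (x x), ∅), 1↦clo(λx. (x x), ∅)}; K=[arg :: addL(3)]⟩
[10] ⟨C=x; E={x↦1}; S={0↦clo(λx. (x x), ∅), 1↦clo(λx. (x x), ∅)}; K=[fun :: addL(3)]⟩
[11] ⟨C=(x x); E={x↦2}; S={0↦clo(λx. (x x), ∅), 1↦clo(λx. (x x), ∅), 2↦clo(λx. (x x), ∅)}; K=[addL(3)]⟩
[12] ⟨C=x; E={x↦2}; S={0↦clo(λx. (x x), ∅), 1↦clo(λx. (x x), ∅), 2↦clo(λx. (x x), ∅)}; K=[arg :: addL(3)]⟩
[13] ⟨C=x; E={x↦2}; S={0↦clo(λx. (x x), ∅), 1↦clo(λx. (x x), ∅), 2↦clo(λx. (x x), ∅)}; K=[fun :: addL(3)]⟩
[14] ⟨C=(x x); E={x↦3}; S={0↦clo(λx. (x x), ∅), 1↦clo(λx. (x x), ∅), 2↦clo(λx. (x x), ∅), 3↦clo(λx. (x x), ∅)}; K=[addL(3)]⟩
[15] ⟨C=x; E={x↦3}; S={0↦clo(λx. (x x), ∅), 1↦clo(λx. (x x), ∅), 2↦clo(λx. (x x), ∅), 3↦clo(λx. (x x), ∅)}; K=[arg :: addL(3)]⟩
→ 15 transitions taken and the configuration is still not final: no result within 15 steps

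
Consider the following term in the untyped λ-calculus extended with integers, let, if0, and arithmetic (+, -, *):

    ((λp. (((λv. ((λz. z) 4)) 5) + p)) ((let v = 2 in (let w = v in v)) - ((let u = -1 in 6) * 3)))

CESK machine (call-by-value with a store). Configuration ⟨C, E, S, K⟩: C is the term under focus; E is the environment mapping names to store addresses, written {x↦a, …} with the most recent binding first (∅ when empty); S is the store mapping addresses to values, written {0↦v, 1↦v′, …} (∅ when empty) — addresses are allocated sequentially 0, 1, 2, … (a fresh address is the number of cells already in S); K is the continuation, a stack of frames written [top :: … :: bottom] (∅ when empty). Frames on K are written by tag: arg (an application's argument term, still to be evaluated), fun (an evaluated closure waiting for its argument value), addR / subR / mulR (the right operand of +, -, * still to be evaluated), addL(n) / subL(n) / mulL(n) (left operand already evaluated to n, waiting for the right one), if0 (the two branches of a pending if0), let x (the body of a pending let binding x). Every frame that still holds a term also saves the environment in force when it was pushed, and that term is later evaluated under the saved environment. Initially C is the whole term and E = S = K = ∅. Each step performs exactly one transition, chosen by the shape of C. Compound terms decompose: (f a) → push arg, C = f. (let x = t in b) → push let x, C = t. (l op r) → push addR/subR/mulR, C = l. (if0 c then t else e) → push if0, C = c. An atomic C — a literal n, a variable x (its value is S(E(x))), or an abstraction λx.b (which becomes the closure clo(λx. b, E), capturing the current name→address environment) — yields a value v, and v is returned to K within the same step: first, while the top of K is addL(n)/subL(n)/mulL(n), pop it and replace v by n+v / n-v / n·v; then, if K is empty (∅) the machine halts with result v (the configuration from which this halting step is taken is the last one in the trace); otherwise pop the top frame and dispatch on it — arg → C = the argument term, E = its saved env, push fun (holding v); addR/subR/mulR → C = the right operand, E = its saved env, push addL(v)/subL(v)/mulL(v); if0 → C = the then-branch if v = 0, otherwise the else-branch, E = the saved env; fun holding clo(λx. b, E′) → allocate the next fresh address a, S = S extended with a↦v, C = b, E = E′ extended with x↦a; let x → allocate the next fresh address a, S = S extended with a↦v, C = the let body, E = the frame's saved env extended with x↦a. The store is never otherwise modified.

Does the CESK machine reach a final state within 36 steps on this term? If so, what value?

[0] [C=((λp. (((λv. ((λz. z) 4)) 5) + p)) ((let v = 2 in (let w = v in v)) - ((let u = -1 in 6) * 3))) | E=∅ | S=∅ | K=∅]
[1] [C=(λp. (((λv. ((λz. z) 4)) 5) + p)) | E=∅ | S=∅ | K=[arg]]
[2] [C=((let v = 2 in (let w = v in v)) - ((let u = -1 in 6) * 3)) | E=∅ | S=∅ | K=[fun]]
[3] [C=(let v = 2 in (let w = v in v)) | E=∅ | S=∅ | K=[subR :: fun]]
[4] [C=2 | E=∅ | S=∅ | K=[let v :: subR :: fun]]
[5] [C=(let w = v in v) | E={v↦0} | S={0↦2} | K=[subR :: fun]]
[6] [C=v | E={v↦0} | S={0↦2} | K=[let w :: subR :: fun]]
[7] [C=v | E={w↦1, v↦0} | S={0↦2, 1↦2} | K=[subR :: fun]]
[8] [C=((let u = -1 in 6) * 3) | E=∅ | S={0↦2, 1↦2} | K=[subL(2) :: fun]]
[9] [C=(let u = -1 in 6) | E=∅ | S={0↦2, 1↦2} | K=[mulR :: subL(2) :: fun]]
[10] [C=-1 | E=∅ | S={0↦2, 1↦2} | K=[let u :: mulR :: subL(2) :: fun]]
[11] [C=6 | E={u↦2} | S={0↦2, 1↦2, 2↦-1} | K=[mulR :: subL(2) :: fun]]
[12] [C=3 | E=∅ | S={0↦2, 1↦2, 2↦-1} | K=[mulL(6) :: subL(2) :: fun]]
[13] [C=(((λv. ((λz. z) 4)) 5) + p) | E={p↦3} | S={0↦2, 1↦2, 2↦-1, 3↦-16} | K=∅]
[14] [C=((λv. ((λz. z) 4)) 5) | E={p↦3} | S={0↦2, 1↦2, 2↦-1, 3↦-16} | K=[addR]]
[15] [C=(λv. ((λz. z) 4)) | E={p↦3} | S={0↦2, 1↦2, 2↦-1, 3↦-16} | K=[arg :: addR]]
[16] [C=5 | E={p↦3} | S={0↦2, 1↦2, 2↦-1, 3↦-16} | K=[fun :: addR]]
[17] [C=((λz. z) 4) | E={v↦4, p↦3} | S={0↦2, 1↦2, 2↦-1, 3↦-16, 4↦5} | K=[addR]]
[18] [C=(λz. z) | E={v↦4, p↦3} | S={0↦2, 1↦2, 2↦-1, 3↦-16, 4↦5} | K=[arg :: addR]]
[19] [C=4 | E={v↦4, p↦3} | S={0↦2, 1↦2, 2↦-1, 3↦-16, 4↦5} | K=[fun :: addR]]
[20] [C=z | E={z↦5, v↦4, p↦3} | S={0↦2, 1↦2, 2↦-1, 3↦-16, 4↦5, 5↦4} | K=[addR]]
[21] [C=p | E={p↦3} | S={0↦2, 1↦2, 2↦-1, 3↦-16, 4↦5, 5↦4} | K=[addL(4)]]
→ final value -12

Answer: -12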